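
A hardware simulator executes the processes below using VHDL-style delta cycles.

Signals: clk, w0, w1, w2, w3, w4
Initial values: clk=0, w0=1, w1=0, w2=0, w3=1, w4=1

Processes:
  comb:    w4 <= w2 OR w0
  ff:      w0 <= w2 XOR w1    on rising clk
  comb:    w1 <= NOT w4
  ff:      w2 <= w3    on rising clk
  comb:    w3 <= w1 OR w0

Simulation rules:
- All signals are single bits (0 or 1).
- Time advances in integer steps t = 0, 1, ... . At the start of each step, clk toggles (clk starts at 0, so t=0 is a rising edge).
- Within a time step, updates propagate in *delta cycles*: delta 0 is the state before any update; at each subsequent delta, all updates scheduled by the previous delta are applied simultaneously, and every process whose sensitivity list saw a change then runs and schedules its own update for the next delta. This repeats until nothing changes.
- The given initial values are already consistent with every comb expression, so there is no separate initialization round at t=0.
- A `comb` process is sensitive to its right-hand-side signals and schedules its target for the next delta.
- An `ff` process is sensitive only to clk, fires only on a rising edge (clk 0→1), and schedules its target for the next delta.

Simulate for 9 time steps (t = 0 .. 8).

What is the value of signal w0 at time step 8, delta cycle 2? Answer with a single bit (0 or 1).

0

t0.Δ0 w0=1 clk=0 w4=1 w1=0 w3=1 w2=0
t0.Δ1 w0=1 clk=1 w4=1 w1=0 w3=1 w2=0
t0.Δ2 w0=0 clk=1 w4=1 w1=0 w3=1 w2=1
t0.Δ3 w0=0 clk=1 w4=1 w1=0 w3=0 w2=1
t1.Δ0 w0=0 clk=1 w4=1 w1=0 w3=0 w2=1
t1.Δ1 w0=0 clk=0 w4=1 w1=0 w3=0 w2=1
t2.Δ0 w0=0 clk=0 w4=1 w1=0 w3=0 w2=1
t2.Δ1 w0=0 clk=1 w4=1 w1=0 w3=0 w2=1
t2.Δ2 w0=1 clk=1 w4=1 w1=0 w3=0 w2=0
t2.Δ3 w0=1 clk=1 w4=1 w1=0 w3=1 w2=0
t3.Δ0 w0=1 clk=1 w4=1 w1=0 w3=1 w2=0
t3.Δ1 w0=1 clk=0 w4=1 w1=0 w3=1 w2=0
t4.Δ0 w0=1 clk=0 w4=1 w1=0 w3=1 w2=0
t4.Δ1 w0=1 clk=1 w4=1 w1=0 w3=1 w2=0
t4.Δ2 w0=0 clk=1 w4=1 w1=0 w3=1 w2=1
t4.Δ3 w0=0 clk=1 w4=1 w1=0 w3=0 w2=1
t5.Δ0 w0=0 clk=1 w4=1 w1=0 w3=0 w2=1
t5.Δ1 w0=0 clk=0 w4=1 w1=0 w3=0 w2=1
t6.Δ0 w0=0 clk=0 w4=1 w1=0 w3=0 w2=1
t6.Δ1 w0=0 clk=1 w4=1 w1=0 w3=0 w2=1
t6.Δ2 w0=1 clk=1 w4=1 w1=0 w3=0 w2=0
t6.Δ3 w0=1 clk=1 w4=1 w1=0 w3=1 w2=0
t7.Δ0 w0=1 clk=1 w4=1 w1=0 w3=1 w2=0
t7.Δ1 w0=1 clk=0 w4=1 w1=0 w3=1 w2=0
t8.Δ0 w0=1 clk=0 w4=1 w1=0 w3=1 w2=0
t8.Δ1 w0=1 clk=1 w4=1 w1=0 w3=1 w2=0
t8.Δ2 w0=0 clk=1 w4=1 w1=0 w3=1 w2=1
t8.Δ3 w0=0 clk=1 w4=1 w1=0 w3=0 w2=1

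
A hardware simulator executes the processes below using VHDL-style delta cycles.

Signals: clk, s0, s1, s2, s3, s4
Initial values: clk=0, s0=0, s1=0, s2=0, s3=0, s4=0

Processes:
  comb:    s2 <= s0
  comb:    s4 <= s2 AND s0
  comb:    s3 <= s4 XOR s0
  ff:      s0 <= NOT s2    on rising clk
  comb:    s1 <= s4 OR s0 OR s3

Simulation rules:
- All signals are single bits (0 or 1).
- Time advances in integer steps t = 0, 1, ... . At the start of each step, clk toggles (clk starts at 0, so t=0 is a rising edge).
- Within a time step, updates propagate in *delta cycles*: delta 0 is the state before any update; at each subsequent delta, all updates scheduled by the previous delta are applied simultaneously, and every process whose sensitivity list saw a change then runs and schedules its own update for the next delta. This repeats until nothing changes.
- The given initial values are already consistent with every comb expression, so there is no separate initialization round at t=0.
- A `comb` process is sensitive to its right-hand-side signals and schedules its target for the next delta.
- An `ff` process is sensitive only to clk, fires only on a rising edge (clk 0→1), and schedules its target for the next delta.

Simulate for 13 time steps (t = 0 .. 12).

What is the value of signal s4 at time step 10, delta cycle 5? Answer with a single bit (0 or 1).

t=0 Δ0: s3=0 s2=0 clk=0 s4=0 s0=0 s1=0
  Δ1: clk:0→1
  Δ2: s0:0→1
  Δ3: s3:0→1, s2:0→1, s1:0→1
  Δ4: s4:0→1
  Δ5: s3:1→0
  (5Δ to stable)
t=1 Δ0: s3=0 s2=1 clk=1 s4=1 s0=1 s1=1
  Δ1: clk:1→0
  (1Δ to stable)
t=2 Δ0: s3=0 s2=1 clk=0 s4=1 s0=1 s1=1
  Δ1: clk:0→1
  Δ2: s0:1→0
  Δ3: s3:0→1, s2:1→0, s4:1→0
  Δ4: s3:1→0
  Δ5: s1:1→0
  (5Δ to stable)
t=3 Δ0: s3=0 s2=0 clk=1 s4=0 s0=0 s1=0
  Δ1: clk:1→0
  (1Δ to stable)
t=4 Δ0: s3=0 s2=0 clk=0 s4=0 s0=0 s1=0
  Δ1: clk:0→1
  Δ2: s0:0→1
  Δ3: s3:0→1, s2:0→1, s1:0→1
  Δ4: s4:0→1
  Δ5: s3:1→0
  (5Δ to stable)
t=5 Δ0: s3=0 s2=1 clk=1 s4=1 s0=1 s1=1
  Δ1: clk:1→0
  (1Δ to stable)
t=6 Δ0: s3=0 s2=1 clk=0 s4=1 s0=1 s1=1
  Δ1: clk:0→1
  Δ2: s0:1→0
  Δ3: s3:0→1, s2:1→0, s4:1→0
  Δ4: s3:1→0
  Δ5: s1:1→0
  (5Δ to stable)
t=7 Δ0: s3=0 s2=0 clk=1 s4=0 s0=0 s1=0
  Δ1: clk:1→0
  (1Δ to stable)
t=8 Δ0: s3=0 s2=0 clk=0 s4=0 s0=0 s1=0
  Δ1: clk:0→1
  Δ2: s0:0→1
  Δ3: s3:0→1, s2:0→1, s1:0→1
  Δ4: s4:0→1
  Δ5: s3:1→0
  (5Δ to stable)
t=9 Δ0: s3=0 s2=1 clk=1 s4=1 s0=1 s1=1
  Δ1: clk:1→0
  (1Δ to stable)
t=10 Δ0: s3=0 s2=1 clk=0 s4=1 s0=1 s1=1
  Δ1: clk:0→1
  Δ2: s0:1→0
  Δ3: s3:0→1, s2:1→0, s4:1→0
  Δ4: s3:1→0
  Δ5: s1:1→0
  (5Δ to stable)
t=11 Δ0: s3=0 s2=0 clk=1 s4=0 s0=0 s1=0
  Δ1: clk:1→0
  (1Δ to stable)
t=12 Δ0: s3=0 s2=0 clk=0 s4=0 s0=0 s1=0
  Δ1: clk:0→1
  Δ2: s0:0→1
  Δ3: s3:0→1, s2:0→1, s1:0→1
  Δ4: s4:0→1
  Δ5: s3:1→0
  (5Δ to stable)

0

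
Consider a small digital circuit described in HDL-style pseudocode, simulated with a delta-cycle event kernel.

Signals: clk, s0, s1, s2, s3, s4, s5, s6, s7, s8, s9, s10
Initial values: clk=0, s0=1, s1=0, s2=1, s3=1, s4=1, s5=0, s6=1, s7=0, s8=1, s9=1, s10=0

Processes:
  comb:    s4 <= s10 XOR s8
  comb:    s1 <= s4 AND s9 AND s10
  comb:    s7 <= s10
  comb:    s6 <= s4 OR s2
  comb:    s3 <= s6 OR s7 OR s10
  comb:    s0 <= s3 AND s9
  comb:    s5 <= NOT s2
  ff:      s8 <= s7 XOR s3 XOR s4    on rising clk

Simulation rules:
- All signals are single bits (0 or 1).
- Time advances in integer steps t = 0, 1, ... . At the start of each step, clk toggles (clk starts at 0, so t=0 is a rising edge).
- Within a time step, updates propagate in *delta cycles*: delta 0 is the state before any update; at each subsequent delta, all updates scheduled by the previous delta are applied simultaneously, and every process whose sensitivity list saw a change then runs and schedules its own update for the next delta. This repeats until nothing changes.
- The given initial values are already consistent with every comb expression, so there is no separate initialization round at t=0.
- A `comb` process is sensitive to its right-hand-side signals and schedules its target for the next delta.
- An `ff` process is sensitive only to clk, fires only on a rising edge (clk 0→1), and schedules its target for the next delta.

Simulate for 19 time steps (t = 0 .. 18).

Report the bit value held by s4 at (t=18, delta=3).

1

[bits: s0,s7,s1,s6,s10,s5,s9,s8,s4,s2,s3,clk]
t=0: Δ0=100100111110 Δ1=100100111111 Δ2=100100101111 Δ3=100100100111 | 3Δ
t=1: Δ0=100100100111 Δ1=100100100110 | 1Δ
t=2: Δ0=100100100110 Δ1=100100100111 Δ2=100100110111 Δ3=100100111111 | 3Δ
t=3: Δ0=100100111111 Δ1=100100111110 | 1Δ
t=4: Δ0=100100111110 Δ1=100100111111 Δ2=100100101111 Δ3=100100100111 | 3Δ
t=5: Δ0=100100100111 Δ1=100100100110 | 1Δ
t=6: Δ0=100100100110 Δ1=100100100111 Δ2=100100110111 Δ3=100100111111 | 3Δ
t=7: Δ0=100100111111 Δ1=100100111110 | 1Δ
t=8: Δ0=100100111110 Δ1=100100111111 Δ2=100100101111 Δ3=100100100111 | 3Δ
t=9: Δ0=100100100111 Δ1=100100100110 | 1Δ
t=10: Δ0=100100100110 Δ1=100100100111 Δ2=100100110111 Δ3=100100111111 | 3Δ
t=11: Δ0=100100111111 Δ1=100100111110 | 1Δ
t=12: Δ0=100100111110 Δ1=100100111111 Δ2=100100101111 Δ3=100100100111 | 3Δ
t=13: Δ0=100100100111 Δ1=100100100110 | 1Δ
t=14: Δ0=100100100110 Δ1=100100100111 Δ2=100100110111 Δ3=100100111111 | 3Δ
t=15: Δ0=100100111111 Δ1=100100111110 | 1Δ
t=16: Δ0=100100111110 Δ1=100100111111 Δ2=100100101111 Δ3=100100100111 | 3Δ
t=17: Δ0=100100100111 Δ1=100100100110 | 1Δ
t=18: Δ0=100100100110 Δ1=100100100111 Δ2=100100110111 Δ3=100100111111 | 3Δ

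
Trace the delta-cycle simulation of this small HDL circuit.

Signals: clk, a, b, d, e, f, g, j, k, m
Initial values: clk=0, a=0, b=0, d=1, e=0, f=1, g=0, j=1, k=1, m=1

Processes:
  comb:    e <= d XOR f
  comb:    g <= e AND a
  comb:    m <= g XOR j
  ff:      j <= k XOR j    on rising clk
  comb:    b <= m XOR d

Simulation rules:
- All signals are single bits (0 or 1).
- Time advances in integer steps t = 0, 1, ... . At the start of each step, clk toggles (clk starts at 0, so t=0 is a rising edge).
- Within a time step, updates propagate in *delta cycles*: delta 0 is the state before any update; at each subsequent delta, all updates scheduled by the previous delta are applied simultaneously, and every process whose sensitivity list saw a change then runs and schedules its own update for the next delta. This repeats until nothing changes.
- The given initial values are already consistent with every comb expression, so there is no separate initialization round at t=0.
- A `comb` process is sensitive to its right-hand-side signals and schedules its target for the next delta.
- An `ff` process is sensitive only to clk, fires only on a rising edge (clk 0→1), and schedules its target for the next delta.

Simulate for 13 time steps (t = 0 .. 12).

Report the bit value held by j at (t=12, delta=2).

[bits: g,d,k,clk,f,b,j,e,a,m]
t=0: Δ0=0110101001 Δ1=0111101001 Δ2=0111100001 Δ3=0111100000 Δ4=0111110000 | 4Δ
t=1: Δ0=0111110000 Δ1=0110110000 | 1Δ
t=2: Δ0=0110110000 Δ1=0111110000 Δ2=0111111000 Δ3=0111111001 Δ4=0111101001 | 4Δ
t=3: Δ0=0111101001 Δ1=0110101001 | 1Δ
t=4: Δ0=0110101001 Δ1=0111101001 Δ2=0111100001 Δ3=0111100000 Δ4=0111110000 | 4Δ
t=5: Δ0=0111110000 Δ1=0110110000 | 1Δ
t=6: Δ0=0110110000 Δ1=0111110000 Δ2=0111111000 Δ3=0111111001 Δ4=0111101001 | 4Δ
t=7: Δ0=0111101001 Δ1=0110101001 | 1Δ
t=8: Δ0=0110101001 Δ1=0111101001 Δ2=0111100001 Δ3=0111100000 Δ4=0111110000 | 4Δ
t=9: Δ0=0111110000 Δ1=0110110000 | 1Δ
t=10: Δ0=0110110000 Δ1=0111110000 Δ2=0111111000 Δ3=0111111001 Δ4=0111101001 | 4Δ
t=11: Δ0=0111101001 Δ1=0110101001 | 1Δ
t=12: Δ0=0110101001 Δ1=0111101001 Δ2=0111100001 Δ3=0111100000 Δ4=0111110000 | 4Δ

0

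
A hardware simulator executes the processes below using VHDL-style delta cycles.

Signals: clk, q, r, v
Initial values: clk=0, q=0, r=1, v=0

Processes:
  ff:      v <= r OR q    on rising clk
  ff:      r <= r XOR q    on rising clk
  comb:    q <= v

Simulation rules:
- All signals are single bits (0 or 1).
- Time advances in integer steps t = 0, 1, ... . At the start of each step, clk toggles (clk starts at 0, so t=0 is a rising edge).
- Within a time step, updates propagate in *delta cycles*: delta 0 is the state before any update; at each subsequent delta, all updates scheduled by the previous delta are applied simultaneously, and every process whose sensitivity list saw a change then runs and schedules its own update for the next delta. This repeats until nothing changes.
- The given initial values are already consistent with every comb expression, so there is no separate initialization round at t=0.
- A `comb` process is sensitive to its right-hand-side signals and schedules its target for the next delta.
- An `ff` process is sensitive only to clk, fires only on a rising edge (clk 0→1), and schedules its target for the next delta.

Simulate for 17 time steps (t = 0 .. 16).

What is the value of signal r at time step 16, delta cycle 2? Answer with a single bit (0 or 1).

1

t0.Δ0 clk=0 v=0 q=0 r=1
t0.Δ1 clk=1 v=0 q=0 r=1
t0.Δ2 clk=1 v=1 q=0 r=1
t0.Δ3 clk=1 v=1 q=1 r=1
t1.Δ0 clk=1 v=1 q=1 r=1
t1.Δ1 clk=0 v=1 q=1 r=1
t2.Δ0 clk=0 v=1 q=1 r=1
t2.Δ1 clk=1 v=1 q=1 r=1
t2.Δ2 clk=1 v=1 q=1 r=0
t3.Δ0 clk=1 v=1 q=1 r=0
t3.Δ1 clk=0 v=1 q=1 r=0
t4.Δ0 clk=0 v=1 q=1 r=0
t4.Δ1 clk=1 v=1 q=1 r=0
t4.Δ2 clk=1 v=1 q=1 r=1
t5.Δ0 clk=1 v=1 q=1 r=1
t5.Δ1 clk=0 v=1 q=1 r=1
t6.Δ0 clk=0 v=1 q=1 r=1
t6.Δ1 clk=1 v=1 q=1 r=1
t6.Δ2 clk=1 v=1 q=1 r=0
t7.Δ0 clk=1 v=1 q=1 r=0
t7.Δ1 clk=0 v=1 q=1 r=0
t8.Δ0 clk=0 v=1 q=1 r=0
t8.Δ1 clk=1 v=1 q=1 r=0
t8.Δ2 clk=1 v=1 q=1 r=1
t9.Δ0 clk=1 v=1 q=1 r=1
t9.Δ1 clk=0 v=1 q=1 r=1
t10.Δ0 clk=0 v=1 q=1 r=1
t10.Δ1 clk=1 v=1 q=1 r=1
t10.Δ2 clk=1 v=1 q=1 r=0
t11.Δ0 clk=1 v=1 q=1 r=0
t11.Δ1 clk=0 v=1 q=1 r=0
t12.Δ0 clk=0 v=1 q=1 r=0
t12.Δ1 clk=1 v=1 q=1 r=0
t12.Δ2 clk=1 v=1 q=1 r=1
t13.Δ0 clk=1 v=1 q=1 r=1
t13.Δ1 clk=0 v=1 q=1 r=1
t14.Δ0 clk=0 v=1 q=1 r=1
t14.Δ1 clk=1 v=1 q=1 r=1
t14.Δ2 clk=1 v=1 q=1 r=0
t15.Δ0 clk=1 v=1 q=1 r=0
t15.Δ1 clk=0 v=1 q=1 r=0
t16.Δ0 clk=0 v=1 q=1 r=0
t16.Δ1 clk=1 v=1 q=1 r=0
t16.Δ2 clk=1 v=1 q=1 r=1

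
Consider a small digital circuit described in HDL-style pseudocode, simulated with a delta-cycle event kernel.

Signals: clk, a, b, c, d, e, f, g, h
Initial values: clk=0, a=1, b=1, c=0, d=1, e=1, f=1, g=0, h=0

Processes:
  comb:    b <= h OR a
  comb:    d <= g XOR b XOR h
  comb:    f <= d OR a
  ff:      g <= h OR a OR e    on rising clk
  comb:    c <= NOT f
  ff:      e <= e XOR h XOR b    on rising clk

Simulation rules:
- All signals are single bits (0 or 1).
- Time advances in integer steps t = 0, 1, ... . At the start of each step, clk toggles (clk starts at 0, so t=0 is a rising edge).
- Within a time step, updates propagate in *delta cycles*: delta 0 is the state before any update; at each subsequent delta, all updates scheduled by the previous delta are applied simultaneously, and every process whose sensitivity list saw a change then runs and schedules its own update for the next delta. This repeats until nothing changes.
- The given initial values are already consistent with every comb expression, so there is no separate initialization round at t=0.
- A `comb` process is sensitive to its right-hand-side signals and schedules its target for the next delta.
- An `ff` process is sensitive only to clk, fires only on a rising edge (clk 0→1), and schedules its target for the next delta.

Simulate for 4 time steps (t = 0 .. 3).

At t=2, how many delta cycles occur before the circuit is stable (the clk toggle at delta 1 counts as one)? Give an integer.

2

[bits: clk,d,c,g,a,h,b,f,e]
t=0: Δ0=010010111 Δ1=110010111 Δ2=110110110 Δ3=100110110 | 3Δ
t=1: Δ0=100110110 Δ1=000110110 | 1Δ
t=2: Δ0=000110110 Δ1=100110110 Δ2=100110111 | 2Δ
t=3: Δ0=100110111 Δ1=000110111 | 1Δ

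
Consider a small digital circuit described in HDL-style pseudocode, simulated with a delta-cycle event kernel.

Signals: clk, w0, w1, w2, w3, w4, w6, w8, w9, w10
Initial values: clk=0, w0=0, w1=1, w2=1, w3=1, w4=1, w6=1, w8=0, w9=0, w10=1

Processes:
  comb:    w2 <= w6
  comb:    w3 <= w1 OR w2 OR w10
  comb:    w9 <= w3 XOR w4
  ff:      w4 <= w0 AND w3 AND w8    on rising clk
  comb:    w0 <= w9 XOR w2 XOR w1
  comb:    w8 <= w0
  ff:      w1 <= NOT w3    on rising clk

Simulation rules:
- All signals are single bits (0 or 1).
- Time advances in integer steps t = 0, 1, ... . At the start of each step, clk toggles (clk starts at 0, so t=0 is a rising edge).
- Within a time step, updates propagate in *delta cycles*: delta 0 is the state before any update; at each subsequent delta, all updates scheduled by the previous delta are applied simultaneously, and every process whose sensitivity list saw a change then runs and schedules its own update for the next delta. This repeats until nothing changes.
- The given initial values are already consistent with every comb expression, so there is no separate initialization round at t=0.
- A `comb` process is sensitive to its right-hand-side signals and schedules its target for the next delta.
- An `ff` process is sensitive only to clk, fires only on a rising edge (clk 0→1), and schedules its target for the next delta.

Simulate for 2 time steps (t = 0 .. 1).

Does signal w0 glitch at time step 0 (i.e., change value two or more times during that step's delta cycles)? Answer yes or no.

t=0 Δ0: w3=1 w8=0 w9=0 w4=1 clk=0 w1=1 w10=1 w2=1 w6=1 w0=0
  Δ1: clk:0→1
  Δ2: w4:1→0, w1:1→0
  Δ3: w9:0→1, w0:0→1
  Δ4: w8:0→1, w0:1→0
  Δ5: w8:1→0
  (5Δ to stable)
t=1 Δ0: w3=1 w8=0 w9=1 w4=0 clk=1 w1=0 w10=1 w2=1 w6=1 w0=0
  Δ1: clk:1→0
  (1Δ to stable)

yes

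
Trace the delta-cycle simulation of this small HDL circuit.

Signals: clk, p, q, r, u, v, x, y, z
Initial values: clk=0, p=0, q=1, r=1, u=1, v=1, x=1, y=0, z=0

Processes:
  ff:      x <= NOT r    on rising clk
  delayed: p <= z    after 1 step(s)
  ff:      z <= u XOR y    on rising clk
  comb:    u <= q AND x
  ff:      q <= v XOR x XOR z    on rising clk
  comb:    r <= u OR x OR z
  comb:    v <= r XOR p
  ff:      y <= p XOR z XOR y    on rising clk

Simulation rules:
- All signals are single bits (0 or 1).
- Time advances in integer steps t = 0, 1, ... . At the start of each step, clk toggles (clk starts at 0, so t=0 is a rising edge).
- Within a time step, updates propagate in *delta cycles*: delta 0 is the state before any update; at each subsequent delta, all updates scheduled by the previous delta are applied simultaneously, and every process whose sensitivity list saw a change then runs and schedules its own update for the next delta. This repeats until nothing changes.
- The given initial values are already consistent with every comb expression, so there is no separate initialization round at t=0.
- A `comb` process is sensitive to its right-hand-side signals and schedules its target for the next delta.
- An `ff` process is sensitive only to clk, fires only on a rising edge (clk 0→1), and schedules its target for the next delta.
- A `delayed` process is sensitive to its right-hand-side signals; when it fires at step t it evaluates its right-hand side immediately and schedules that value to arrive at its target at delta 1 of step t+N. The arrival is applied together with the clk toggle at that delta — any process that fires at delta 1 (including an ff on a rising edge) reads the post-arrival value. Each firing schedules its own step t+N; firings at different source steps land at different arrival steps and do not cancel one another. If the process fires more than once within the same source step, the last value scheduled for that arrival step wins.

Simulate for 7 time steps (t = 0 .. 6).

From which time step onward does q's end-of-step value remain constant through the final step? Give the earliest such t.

t0.Δ0 q=1 x=1 z=0 clk=0 p=0 y=0 u=1 r=1 v=1
t0.Δ1 q=1 x=1 z=0 clk=1 p=0 y=0 u=1 r=1 v=1
t0.Δ2 q=0 x=0 z=1 clk=1 p=0 y=0 u=1 r=1 v=1
t0.Δ3 q=0 x=0 z=1 clk=1 p=0 y=0 u=0 r=1 v=1
t1.Δ0 q=0 x=0 z=1 clk=1 p=0 y=0 u=0 r=1 v=1
t1.Δ1 q=0 x=0 z=1 clk=0 p=1 y=0 u=0 r=1 v=1
t1.Δ2 q=0 x=0 z=1 clk=0 p=1 y=0 u=0 r=1 v=0
t2.Δ0 q=0 x=0 z=1 clk=0 p=1 y=0 u=0 r=1 v=0
t2.Δ1 q=0 x=0 z=1 clk=1 p=1 y=0 u=0 r=1 v=0
t2.Δ2 q=1 x=0 z=0 clk=1 p=1 y=0 u=0 r=1 v=0
t2.Δ3 q=1 x=0 z=0 clk=1 p=1 y=0 u=0 r=0 v=0
t2.Δ4 q=1 x=0 z=0 clk=1 p=1 y=0 u=0 r=0 v=1
t3.Δ0 q=1 x=0 z=0 clk=1 p=1 y=0 u=0 r=0 v=1
t3.Δ1 q=1 x=0 z=0 clk=0 p=0 y=0 u=0 r=0 v=1
t3.Δ2 q=1 x=0 z=0 clk=0 p=0 y=0 u=0 r=0 v=0
t4.Δ0 q=1 x=0 z=0 clk=0 p=0 y=0 u=0 r=0 v=0
t4.Δ1 q=1 x=0 z=0 clk=1 p=0 y=0 u=0 r=0 v=0
t4.Δ2 q=0 x=1 z=0 clk=1 p=0 y=0 u=0 r=0 v=0
t4.Δ3 q=0 x=1 z=0 clk=1 p=0 y=0 u=0 r=1 v=0
t4.Δ4 q=0 x=1 z=0 clk=1 p=0 y=0 u=0 r=1 v=1
t5.Δ0 q=0 x=1 z=0 clk=1 p=0 y=0 u=0 r=1 v=1
t5.Δ1 q=0 x=1 z=0 clk=0 p=0 y=0 u=0 r=1 v=1
t6.Δ0 q=0 x=1 z=0 clk=0 p=0 y=0 u=0 r=1 v=1
t6.Δ1 q=0 x=1 z=0 clk=1 p=0 y=0 u=0 r=1 v=1
t6.Δ2 q=0 x=0 z=0 clk=1 p=0 y=0 u=0 r=1 v=1
t6.Δ3 q=0 x=0 z=0 clk=1 p=0 y=0 u=0 r=0 v=1
t6.Δ4 q=0 x=0 z=0 clk=1 p=0 y=0 u=0 r=0 v=0

4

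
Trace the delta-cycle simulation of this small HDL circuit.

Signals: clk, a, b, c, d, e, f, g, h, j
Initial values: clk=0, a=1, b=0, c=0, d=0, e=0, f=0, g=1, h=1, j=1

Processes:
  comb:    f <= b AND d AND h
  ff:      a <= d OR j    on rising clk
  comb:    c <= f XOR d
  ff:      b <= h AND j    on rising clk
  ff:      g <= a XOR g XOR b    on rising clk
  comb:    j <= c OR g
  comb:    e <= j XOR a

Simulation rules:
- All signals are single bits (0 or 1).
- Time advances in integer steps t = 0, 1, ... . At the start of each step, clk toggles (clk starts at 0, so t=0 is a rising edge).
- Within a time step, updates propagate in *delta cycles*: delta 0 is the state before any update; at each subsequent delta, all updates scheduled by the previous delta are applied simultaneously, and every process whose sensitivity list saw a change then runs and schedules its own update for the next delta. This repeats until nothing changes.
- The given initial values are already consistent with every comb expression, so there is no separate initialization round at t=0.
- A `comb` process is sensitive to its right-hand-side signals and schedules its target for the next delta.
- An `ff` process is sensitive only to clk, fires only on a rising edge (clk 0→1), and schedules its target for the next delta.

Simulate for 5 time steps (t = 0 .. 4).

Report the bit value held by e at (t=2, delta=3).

0

t0.Δ0 b=0 f=0 e=0 a=1 h=1 c=0 j=1 g=1 d=0 clk=0
t0.Δ1 b=0 f=0 e=0 a=1 h=1 c=0 j=1 g=1 d=0 clk=1
t0.Δ2 b=1 f=0 e=0 a=1 h=1 c=0 j=1 g=0 d=0 clk=1
t0.Δ3 b=1 f=0 e=0 a=1 h=1 c=0 j=0 g=0 d=0 clk=1
t0.Δ4 b=1 f=0 e=1 a=1 h=1 c=0 j=0 g=0 d=0 clk=1
t1.Δ0 b=1 f=0 e=1 a=1 h=1 c=0 j=0 g=0 d=0 clk=1
t1.Δ1 b=1 f=0 e=1 a=1 h=1 c=0 j=0 g=0 d=0 clk=0
t2.Δ0 b=1 f=0 e=1 a=1 h=1 c=0 j=0 g=0 d=0 clk=0
t2.Δ1 b=1 f=0 e=1 a=1 h=1 c=0 j=0 g=0 d=0 clk=1
t2.Δ2 b=0 f=0 e=1 a=0 h=1 c=0 j=0 g=0 d=0 clk=1
t2.Δ3 b=0 f=0 e=0 a=0 h=1 c=0 j=0 g=0 d=0 clk=1
t3.Δ0 b=0 f=0 e=0 a=0 h=1 c=0 j=0 g=0 d=0 clk=1
t3.Δ1 b=0 f=0 e=0 a=0 h=1 c=0 j=0 g=0 d=0 clk=0
t4.Δ0 b=0 f=0 e=0 a=0 h=1 c=0 j=0 g=0 d=0 clk=0
t4.Δ1 b=0 f=0 e=0 a=0 h=1 c=0 j=0 g=0 d=0 clk=1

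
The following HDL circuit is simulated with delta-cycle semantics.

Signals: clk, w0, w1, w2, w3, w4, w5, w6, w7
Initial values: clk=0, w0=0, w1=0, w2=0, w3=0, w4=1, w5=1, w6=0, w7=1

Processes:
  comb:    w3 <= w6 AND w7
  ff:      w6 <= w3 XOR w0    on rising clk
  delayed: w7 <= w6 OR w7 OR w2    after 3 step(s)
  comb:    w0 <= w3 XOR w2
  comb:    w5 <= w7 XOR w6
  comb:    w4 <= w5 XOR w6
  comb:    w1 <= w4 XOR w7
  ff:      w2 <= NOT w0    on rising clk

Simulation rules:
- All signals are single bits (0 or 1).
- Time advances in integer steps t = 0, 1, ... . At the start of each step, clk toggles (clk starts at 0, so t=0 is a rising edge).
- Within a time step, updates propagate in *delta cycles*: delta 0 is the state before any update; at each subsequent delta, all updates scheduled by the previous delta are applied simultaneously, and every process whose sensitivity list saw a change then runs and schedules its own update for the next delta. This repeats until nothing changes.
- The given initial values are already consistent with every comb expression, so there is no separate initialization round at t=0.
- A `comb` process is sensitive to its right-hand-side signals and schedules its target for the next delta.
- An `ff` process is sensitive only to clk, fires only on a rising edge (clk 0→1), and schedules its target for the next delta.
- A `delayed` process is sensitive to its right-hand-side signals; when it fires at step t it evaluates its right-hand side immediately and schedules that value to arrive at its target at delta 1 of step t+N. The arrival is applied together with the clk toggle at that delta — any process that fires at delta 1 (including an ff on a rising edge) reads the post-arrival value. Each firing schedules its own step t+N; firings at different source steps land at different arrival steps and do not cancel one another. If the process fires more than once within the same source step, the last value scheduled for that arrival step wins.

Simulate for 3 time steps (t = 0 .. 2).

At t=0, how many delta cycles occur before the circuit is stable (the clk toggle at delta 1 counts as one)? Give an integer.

3

t0.Δ0 w6=0 w1=0 w2=0 w4=1 w7=1 w3=0 w5=1 clk=0 w0=0
t0.Δ1 w6=0 w1=0 w2=0 w4=1 w7=1 w3=0 w5=1 clk=1 w0=0
t0.Δ2 w6=0 w1=0 w2=1 w4=1 w7=1 w3=0 w5=1 clk=1 w0=0
t0.Δ3 w6=0 w1=0 w2=1 w4=1 w7=1 w3=0 w5=1 clk=1 w0=1
t1.Δ0 w6=0 w1=0 w2=1 w4=1 w7=1 w3=0 w5=1 clk=1 w0=1
t1.Δ1 w6=0 w1=0 w2=1 w4=1 w7=1 w3=0 w5=1 clk=0 w0=1
t2.Δ0 w6=0 w1=0 w2=1 w4=1 w7=1 w3=0 w5=1 clk=0 w0=1
t2.Δ1 w6=0 w1=0 w2=1 w4=1 w7=1 w3=0 w5=1 clk=1 w0=1
t2.Δ2 w6=1 w1=0 w2=0 w4=1 w7=1 w3=0 w5=1 clk=1 w0=1
t2.Δ3 w6=1 w1=0 w2=0 w4=0 w7=1 w3=1 w5=0 clk=1 w0=0
t2.Δ4 w6=1 w1=1 w2=0 w4=1 w7=1 w3=1 w5=0 clk=1 w0=1
t2.Δ5 w6=1 w1=0 w2=0 w4=1 w7=1 w3=1 w5=0 clk=1 w0=1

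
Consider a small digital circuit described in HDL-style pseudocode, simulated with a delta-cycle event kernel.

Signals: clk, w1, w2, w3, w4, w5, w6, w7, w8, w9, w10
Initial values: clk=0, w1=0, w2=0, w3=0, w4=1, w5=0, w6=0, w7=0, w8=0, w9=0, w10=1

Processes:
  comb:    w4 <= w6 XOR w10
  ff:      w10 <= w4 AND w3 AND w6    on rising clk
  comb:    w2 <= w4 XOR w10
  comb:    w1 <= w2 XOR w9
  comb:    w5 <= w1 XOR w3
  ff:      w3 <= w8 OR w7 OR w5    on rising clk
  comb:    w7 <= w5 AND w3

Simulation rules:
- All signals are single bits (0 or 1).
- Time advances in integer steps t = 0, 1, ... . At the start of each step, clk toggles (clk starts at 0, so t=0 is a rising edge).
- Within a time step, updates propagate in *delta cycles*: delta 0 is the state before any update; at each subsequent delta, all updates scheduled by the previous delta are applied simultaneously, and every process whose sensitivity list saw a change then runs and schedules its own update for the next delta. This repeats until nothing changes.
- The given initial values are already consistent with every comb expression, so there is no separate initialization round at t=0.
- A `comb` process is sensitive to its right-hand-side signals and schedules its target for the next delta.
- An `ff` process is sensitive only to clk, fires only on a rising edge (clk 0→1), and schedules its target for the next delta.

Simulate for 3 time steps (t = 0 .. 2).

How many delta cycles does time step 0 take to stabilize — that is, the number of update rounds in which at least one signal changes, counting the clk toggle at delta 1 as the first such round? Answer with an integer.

6

t0.Δ0 w9=0 w5=0 w4=1 w6=0 w3=0 w8=0 clk=0 w10=1 w1=0 w2=0 w7=0
t0.Δ1 w9=0 w5=0 w4=1 w6=0 w3=0 w8=0 clk=1 w10=1 w1=0 w2=0 w7=0
t0.Δ2 w9=0 w5=0 w4=1 w6=0 w3=0 w8=0 clk=1 w10=0 w1=0 w2=0 w7=0
t0.Δ3 w9=0 w5=0 w4=0 w6=0 w3=0 w8=0 clk=1 w10=0 w1=0 w2=1 w7=0
t0.Δ4 w9=0 w5=0 w4=0 w6=0 w3=0 w8=0 clk=1 w10=0 w1=1 w2=0 w7=0
t0.Δ5 w9=0 w5=1 w4=0 w6=0 w3=0 w8=0 clk=1 w10=0 w1=0 w2=0 w7=0
t0.Δ6 w9=0 w5=0 w4=0 w6=0 w3=0 w8=0 clk=1 w10=0 w1=0 w2=0 w7=0
t1.Δ0 w9=0 w5=0 w4=0 w6=0 w3=0 w8=0 clk=1 w10=0 w1=0 w2=0 w7=0
t1.Δ1 w9=0 w5=0 w4=0 w6=0 w3=0 w8=0 clk=0 w10=0 w1=0 w2=0 w7=0
t2.Δ0 w9=0 w5=0 w4=0 w6=0 w3=0 w8=0 clk=0 w10=0 w1=0 w2=0 w7=0
t2.Δ1 w9=0 w5=0 w4=0 w6=0 w3=0 w8=0 clk=1 w10=0 w1=0 w2=0 w7=0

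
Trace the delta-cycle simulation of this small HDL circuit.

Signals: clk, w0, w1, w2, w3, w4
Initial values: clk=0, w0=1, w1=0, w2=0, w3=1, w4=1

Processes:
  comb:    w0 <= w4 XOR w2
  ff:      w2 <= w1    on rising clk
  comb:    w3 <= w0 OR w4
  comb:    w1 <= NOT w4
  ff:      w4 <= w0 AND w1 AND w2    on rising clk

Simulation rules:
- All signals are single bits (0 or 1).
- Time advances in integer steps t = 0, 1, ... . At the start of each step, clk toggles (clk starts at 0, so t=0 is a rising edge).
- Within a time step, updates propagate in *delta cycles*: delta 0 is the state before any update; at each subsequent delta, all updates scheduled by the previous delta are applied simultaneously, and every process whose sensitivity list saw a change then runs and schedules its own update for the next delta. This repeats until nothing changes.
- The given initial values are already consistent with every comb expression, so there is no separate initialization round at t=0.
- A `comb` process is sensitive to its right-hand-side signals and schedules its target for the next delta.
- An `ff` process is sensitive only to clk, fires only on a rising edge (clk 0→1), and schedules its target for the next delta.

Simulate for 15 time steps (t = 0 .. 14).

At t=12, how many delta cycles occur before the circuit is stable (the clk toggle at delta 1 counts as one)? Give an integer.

t=0 Δ0: clk=0 w1=0 w0=1 w2=0 w4=1 w3=1
  Δ1: clk:0→1
  Δ2: w4:1→0
  Δ3: w1:0→1, w0:1→0
  Δ4: w3:1→0
  (4Δ to stable)
t=1 Δ0: clk=1 w1=1 w0=0 w2=0 w4=0 w3=0
  Δ1: clk:1→0
  (1Δ to stable)
t=2 Δ0: clk=0 w1=1 w0=0 w2=0 w4=0 w3=0
  Δ1: clk:0→1
  Δ2: w2:0→1
  Δ3: w0:0→1
  Δ4: w3:0→1
  (4Δ to stable)
t=3 Δ0: clk=1 w1=1 w0=1 w2=1 w4=0 w3=1
  Δ1: clk:1→0
  (1Δ to stable)
t=4 Δ0: clk=0 w1=1 w0=1 w2=1 w4=0 w3=1
  Δ1: clk:0→1
  Δ2: w4:0→1
  Δ3: w1:1→0, w0:1→0
  (3Δ to stable)
t=5 Δ0: clk=1 w1=0 w0=0 w2=1 w4=1 w3=1
  Δ1: clk:1→0
  (1Δ to stable)
t=6 Δ0: clk=0 w1=0 w0=0 w2=1 w4=1 w3=1
  Δ1: clk:0→1
  Δ2: w2:1→0, w4:1→0
  Δ3: w1:0→1, w3:1→0
  (3Δ to stable)
t=7 Δ0: clk=1 w1=1 w0=0 w2=0 w4=0 w3=0
  Δ1: clk:1→0
  (1Δ to stable)
t=8 Δ0: clk=0 w1=1 w0=0 w2=0 w4=0 w3=0
  Δ1: clk:0→1
  Δ2: w2:0→1
  Δ3: w0:0→1
  Δ4: w3:0→1
  (4Δ to stable)
t=9 Δ0: clk=1 w1=1 w0=1 w2=1 w4=0 w3=1
  Δ1: clk:1→0
  (1Δ to stable)
t=10 Δ0: clk=0 w1=1 w0=1 w2=1 w4=0 w3=1
  Δ1: clk:0→1
  Δ2: w4:0→1
  Δ3: w1:1→0, w0:1→0
  (3Δ to stable)
t=11 Δ0: clk=1 w1=0 w0=0 w2=1 w4=1 w3=1
  Δ1: clk:1→0
  (1Δ to stable)
t=12 Δ0: clk=0 w1=0 w0=0 w2=1 w4=1 w3=1
  Δ1: clk:0→1
  Δ2: w2:1→0, w4:1→0
  Δ3: w1:0→1, w3:1→0
  (3Δ to stable)
t=13 Δ0: clk=1 w1=1 w0=0 w2=0 w4=0 w3=0
  Δ1: clk:1→0
  (1Δ to stable)
t=14 Δ0: clk=0 w1=1 w0=0 w2=0 w4=0 w3=0
  Δ1: clk:0→1
  Δ2: w2:0→1
  Δ3: w0:0→1
  Δ4: w3:0→1
  (4Δ to stable)

3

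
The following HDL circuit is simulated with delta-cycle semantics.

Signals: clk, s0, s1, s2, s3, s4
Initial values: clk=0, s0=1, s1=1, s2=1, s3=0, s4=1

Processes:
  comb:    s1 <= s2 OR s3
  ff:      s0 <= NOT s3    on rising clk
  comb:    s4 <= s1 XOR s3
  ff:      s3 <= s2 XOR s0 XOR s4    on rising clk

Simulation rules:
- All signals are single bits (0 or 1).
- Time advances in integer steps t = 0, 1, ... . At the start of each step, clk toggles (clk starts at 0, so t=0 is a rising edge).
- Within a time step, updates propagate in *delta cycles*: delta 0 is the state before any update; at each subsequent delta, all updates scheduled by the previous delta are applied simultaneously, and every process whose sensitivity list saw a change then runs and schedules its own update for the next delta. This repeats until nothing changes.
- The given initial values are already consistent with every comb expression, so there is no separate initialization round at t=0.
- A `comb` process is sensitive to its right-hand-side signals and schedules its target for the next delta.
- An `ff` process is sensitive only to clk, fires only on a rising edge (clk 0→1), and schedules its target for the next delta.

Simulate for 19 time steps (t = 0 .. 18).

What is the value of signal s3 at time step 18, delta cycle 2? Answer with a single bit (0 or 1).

1

[bits: clk,s0,s1,s3,s4,s2]
t=0: Δ0=011011 Δ1=111011 Δ2=111111 Δ3=111101 | 3Δ
t=1: Δ0=111101 Δ1=011101 | 1Δ
t=2: Δ0=011101 Δ1=111101 Δ2=101001 Δ3=101011 | 3Δ
t=3: Δ0=101011 Δ1=001011 | 1Δ
t=4: Δ0=001011 Δ1=101011 Δ2=111011 | 2Δ
t=5: Δ0=111011 Δ1=011011 | 1Δ
t=6: Δ0=011011 Δ1=111011 Δ2=111111 Δ3=111101 | 3Δ
t=7: Δ0=111101 Δ1=011101 | 1Δ
t=8: Δ0=011101 Δ1=111101 Δ2=101001 Δ3=101011 | 3Δ
t=9: Δ0=101011 Δ1=001011 | 1Δ
t=10: Δ0=001011 Δ1=101011 Δ2=111011 | 2Δ
t=11: Δ0=111011 Δ1=011011 | 1Δ
t=12: Δ0=011011 Δ1=111011 Δ2=111111 Δ3=111101 | 3Δ
t=13: Δ0=111101 Δ1=011101 | 1Δ
t=14: Δ0=011101 Δ1=111101 Δ2=101001 Δ3=101011 | 3Δ
t=15: Δ0=101011 Δ1=001011 | 1Δ
t=16: Δ0=001011 Δ1=101011 Δ2=111011 | 2Δ
t=17: Δ0=111011 Δ1=011011 | 1Δ
t=18: Δ0=011011 Δ1=111011 Δ2=111111 Δ3=111101 | 3Δ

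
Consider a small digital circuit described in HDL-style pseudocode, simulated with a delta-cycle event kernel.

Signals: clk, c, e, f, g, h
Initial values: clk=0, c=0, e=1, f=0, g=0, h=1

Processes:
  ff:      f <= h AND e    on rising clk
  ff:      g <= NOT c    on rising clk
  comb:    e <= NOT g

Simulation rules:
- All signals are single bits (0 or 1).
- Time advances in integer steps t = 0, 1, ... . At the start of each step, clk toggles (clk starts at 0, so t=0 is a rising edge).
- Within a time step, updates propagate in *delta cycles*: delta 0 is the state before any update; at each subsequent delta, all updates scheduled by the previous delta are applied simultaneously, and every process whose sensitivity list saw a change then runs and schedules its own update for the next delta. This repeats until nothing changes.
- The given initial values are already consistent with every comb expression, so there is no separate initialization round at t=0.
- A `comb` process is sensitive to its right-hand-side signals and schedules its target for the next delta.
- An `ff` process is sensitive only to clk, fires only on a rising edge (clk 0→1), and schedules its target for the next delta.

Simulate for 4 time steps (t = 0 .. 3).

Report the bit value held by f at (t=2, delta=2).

0

[bits: h,f,g,e,clk,c]
t=0: Δ0=100100 Δ1=100110 Δ2=111110 Δ3=111010 | 3Δ
t=1: Δ0=111010 Δ1=111000 | 1Δ
t=2: Δ0=111000 Δ1=111010 Δ2=101010 | 2Δ
t=3: Δ0=101010 Δ1=101000 | 1Δ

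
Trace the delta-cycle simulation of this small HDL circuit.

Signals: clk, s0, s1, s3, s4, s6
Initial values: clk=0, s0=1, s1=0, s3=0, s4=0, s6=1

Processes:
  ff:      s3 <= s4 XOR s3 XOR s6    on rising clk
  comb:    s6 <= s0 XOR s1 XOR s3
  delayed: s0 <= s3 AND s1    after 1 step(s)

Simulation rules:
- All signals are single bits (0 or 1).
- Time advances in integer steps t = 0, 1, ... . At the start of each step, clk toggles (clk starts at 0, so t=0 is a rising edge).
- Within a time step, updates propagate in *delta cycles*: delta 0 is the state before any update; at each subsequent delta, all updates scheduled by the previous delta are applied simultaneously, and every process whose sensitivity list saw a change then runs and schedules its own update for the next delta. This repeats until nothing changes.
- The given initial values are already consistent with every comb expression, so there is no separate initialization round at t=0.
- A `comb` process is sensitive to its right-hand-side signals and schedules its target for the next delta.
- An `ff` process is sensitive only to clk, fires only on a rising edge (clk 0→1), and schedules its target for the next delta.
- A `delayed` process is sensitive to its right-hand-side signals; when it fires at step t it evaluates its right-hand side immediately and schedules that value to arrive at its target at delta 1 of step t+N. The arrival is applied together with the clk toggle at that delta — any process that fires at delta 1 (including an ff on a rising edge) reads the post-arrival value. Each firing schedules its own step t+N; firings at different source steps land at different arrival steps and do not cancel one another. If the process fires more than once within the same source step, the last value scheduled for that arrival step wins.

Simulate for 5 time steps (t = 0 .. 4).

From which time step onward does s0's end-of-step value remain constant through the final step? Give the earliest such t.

1

t=0 Δ0: s3=0 clk=0 s4=0 s0=1 s1=0 s6=1
  Δ1: clk:0→1
  Δ2: s3:0→1
  Δ3: s6:1→0
  (3Δ to stable)
t=1 Δ0: s3=1 clk=1 s4=0 s0=1 s1=0 s6=0
  Δ1: clk:1→0, s0:1→0
  Δ2: s6:0→1
  (2Δ to stable)
t=2 Δ0: s3=1 clk=0 s4=0 s0=0 s1=0 s6=1
  Δ1: clk:0→1
  Δ2: s3:1→0
  Δ3: s6:1→0
  (3Δ to stable)
t=3 Δ0: s3=0 clk=1 s4=0 s0=0 s1=0 s6=0
  Δ1: clk:1→0
  (1Δ to stable)
t=4 Δ0: s3=0 clk=0 s4=0 s0=0 s1=0 s6=0
  Δ1: clk:0→1
  (1Δ to stable)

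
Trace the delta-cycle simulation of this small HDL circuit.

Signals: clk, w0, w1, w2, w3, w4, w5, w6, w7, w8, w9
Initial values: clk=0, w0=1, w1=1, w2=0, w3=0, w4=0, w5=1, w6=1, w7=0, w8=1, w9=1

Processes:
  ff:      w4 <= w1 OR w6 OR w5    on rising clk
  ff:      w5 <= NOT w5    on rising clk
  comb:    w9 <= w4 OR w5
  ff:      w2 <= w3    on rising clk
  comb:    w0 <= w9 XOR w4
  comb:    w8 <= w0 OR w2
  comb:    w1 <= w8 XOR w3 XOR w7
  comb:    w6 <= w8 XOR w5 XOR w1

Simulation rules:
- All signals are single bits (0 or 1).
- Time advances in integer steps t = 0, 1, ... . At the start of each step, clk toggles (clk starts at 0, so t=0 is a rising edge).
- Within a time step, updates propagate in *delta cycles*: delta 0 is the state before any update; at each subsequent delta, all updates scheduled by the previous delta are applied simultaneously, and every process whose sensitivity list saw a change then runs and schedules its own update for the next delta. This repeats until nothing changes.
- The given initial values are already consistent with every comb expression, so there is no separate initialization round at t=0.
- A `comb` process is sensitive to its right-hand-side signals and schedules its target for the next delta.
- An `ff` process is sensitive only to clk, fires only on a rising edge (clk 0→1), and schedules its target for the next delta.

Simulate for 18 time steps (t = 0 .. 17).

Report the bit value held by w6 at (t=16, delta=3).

0

t=0 Δ0: w6=1 w5=1 w1=1 w3=0 w0=1 w9=1 w8=1 w7=0 w2=0 w4=0 clk=0
  Δ1: clk:0→1
  Δ2: w5:1→0, w4:0→1
  Δ3: w6:1→0, w0:1→0
  Δ4: w8:1→0
  Δ5: w6:0→1, w1:1→0
  Δ6: w6:1→0
  (6Δ to stable)
t=1 Δ0: w6=0 w5=0 w1=0 w3=0 w0=0 w9=1 w8=0 w7=0 w2=0 w4=1 clk=1
  Δ1: clk:1→0
  (1Δ to stable)
t=2 Δ0: w6=0 w5=0 w1=0 w3=0 w0=0 w9=1 w8=0 w7=0 w2=0 w4=1 clk=0
  Δ1: clk:0→1
  Δ2: w5:0→1, w4:1→0
  Δ3: w6:0→1, w0:0→1
  Δ4: w8:0→1
  Δ5: w6:1→0, w1:0→1
  Δ6: w6:0→1
  (6Δ to stable)
t=3 Δ0: w6=1 w5=1 w1=1 w3=0 w0=1 w9=1 w8=1 w7=0 w2=0 w4=0 clk=1
  Δ1: clk:1→0
  (1Δ to stable)
t=4 Δ0: w6=1 w5=1 w1=1 w3=0 w0=1 w9=1 w8=1 w7=0 w2=0 w4=0 clk=0
  Δ1: clk:0→1
  Δ2: w5:1→0, w4:0→1
  Δ3: w6:1→0, w0:1→0
  Δ4: w8:1→0
  Δ5: w6:0→1, w1:1→0
  Δ6: w6:1→0
  (6Δ to stable)
t=5 Δ0: w6=0 w5=0 w1=0 w3=0 w0=0 w9=1 w8=0 w7=0 w2=0 w4=1 clk=1
  Δ1: clk:1→0
  (1Δ to stable)
t=6 Δ0: w6=0 w5=0 w1=0 w3=0 w0=0 w9=1 w8=0 w7=0 w2=0 w4=1 clk=0
  Δ1: clk:0→1
  Δ2: w5:0→1, w4:1→0
  Δ3: w6:0→1, w0:0→1
  Δ4: w8:0→1
  Δ5: w6:1→0, w1:0→1
  Δ6: w6:0→1
  (6Δ to stable)
t=7 Δ0: w6=1 w5=1 w1=1 w3=0 w0=1 w9=1 w8=1 w7=0 w2=0 w4=0 clk=1
  Δ1: clk:1→0
  (1Δ to stable)
t=8 Δ0: w6=1 w5=1 w1=1 w3=0 w0=1 w9=1 w8=1 w7=0 w2=0 w4=0 clk=0
  Δ1: clk:0→1
  Δ2: w5:1→0, w4:0→1
  Δ3: w6:1→0, w0:1→0
  Δ4: w8:1→0
  Δ5: w6:0→1, w1:1→0
  Δ6: w6:1→0
  (6Δ to stable)
t=9 Δ0: w6=0 w5=0 w1=0 w3=0 w0=0 w9=1 w8=0 w7=0 w2=0 w4=1 clk=1
  Δ1: clk:1→0
  (1Δ to stable)
t=10 Δ0: w6=0 w5=0 w1=0 w3=0 w0=0 w9=1 w8=0 w7=0 w2=0 w4=1 clk=0
  Δ1: clk:0→1
  Δ2: w5:0→1, w4:1→0
  Δ3: w6:0→1, w0:0→1
  Δ4: w8:0→1
  Δ5: w6:1→0, w1:0→1
  Δ6: w6:0→1
  (6Δ to stable)
t=11 Δ0: w6=1 w5=1 w1=1 w3=0 w0=1 w9=1 w8=1 w7=0 w2=0 w4=0 clk=1
  Δ1: clk:1→0
  (1Δ to stable)
t=12 Δ0: w6=1 w5=1 w1=1 w3=0 w0=1 w9=1 w8=1 w7=0 w2=0 w4=0 clk=0
  Δ1: clk:0→1
  Δ2: w5:1→0, w4:0→1
  Δ3: w6:1→0, w0:1→0
  Δ4: w8:1→0
  Δ5: w6:0→1, w1:1→0
  Δ6: w6:1→0
  (6Δ to stable)
t=13 Δ0: w6=0 w5=0 w1=0 w3=0 w0=0 w9=1 w8=0 w7=0 w2=0 w4=1 clk=1
  Δ1: clk:1→0
  (1Δ to stable)
t=14 Δ0: w6=0 w5=0 w1=0 w3=0 w0=0 w9=1 w8=0 w7=0 w2=0 w4=1 clk=0
  Δ1: clk:0→1
  Δ2: w5:0→1, w4:1→0
  Δ3: w6:0→1, w0:0→1
  Δ4: w8:0→1
  Δ5: w6:1→0, w1:0→1
  Δ6: w6:0→1
  (6Δ to stable)
t=15 Δ0: w6=1 w5=1 w1=1 w3=0 w0=1 w9=1 w8=1 w7=0 w2=0 w4=0 clk=1
  Δ1: clk:1→0
  (1Δ to stable)
t=16 Δ0: w6=1 w5=1 w1=1 w3=0 w0=1 w9=1 w8=1 w7=0 w2=0 w4=0 clk=0
  Δ1: clk:0→1
  Δ2: w5:1→0, w4:0→1
  Δ3: w6:1→0, w0:1→0
  Δ4: w8:1→0
  Δ5: w6:0→1, w1:1→0
  Δ6: w6:1→0
  (6Δ to stable)
t=17 Δ0: w6=0 w5=0 w1=0 w3=0 w0=0 w9=1 w8=0 w7=0 w2=0 w4=1 clk=1
  Δ1: clk:1→0
  (1Δ to stable)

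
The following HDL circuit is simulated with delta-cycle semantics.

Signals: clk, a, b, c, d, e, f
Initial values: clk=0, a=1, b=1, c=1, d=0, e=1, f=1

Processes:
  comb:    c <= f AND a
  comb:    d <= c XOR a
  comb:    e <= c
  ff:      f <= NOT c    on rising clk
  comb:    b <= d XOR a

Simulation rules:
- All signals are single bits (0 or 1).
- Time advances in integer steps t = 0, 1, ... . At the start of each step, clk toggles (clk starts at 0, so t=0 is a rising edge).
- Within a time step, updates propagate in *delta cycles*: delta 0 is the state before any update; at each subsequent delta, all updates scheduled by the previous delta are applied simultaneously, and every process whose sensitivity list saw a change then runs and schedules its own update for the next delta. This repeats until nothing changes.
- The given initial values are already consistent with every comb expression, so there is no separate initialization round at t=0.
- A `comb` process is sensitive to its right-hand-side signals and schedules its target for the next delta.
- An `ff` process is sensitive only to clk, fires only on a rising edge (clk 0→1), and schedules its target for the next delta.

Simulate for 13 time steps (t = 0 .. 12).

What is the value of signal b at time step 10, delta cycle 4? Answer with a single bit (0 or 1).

t0.Δ0 b=1 a=1 clk=0 e=1 d=0 f=1 c=1
t0.Δ1 b=1 a=1 clk=1 e=1 d=0 f=1 c=1
t0.Δ2 b=1 a=1 clk=1 e=1 d=0 f=0 c=1
t0.Δ3 b=1 a=1 clk=1 e=1 d=0 f=0 c=0
t0.Δ4 b=1 a=1 clk=1 e=0 d=1 f=0 c=0
t0.Δ5 b=0 a=1 clk=1 e=0 d=1 f=0 c=0
t1.Δ0 b=0 a=1 clk=1 e=0 d=1 f=0 c=0
t1.Δ1 b=0 a=1 clk=0 e=0 d=1 f=0 c=0
t2.Δ0 b=0 a=1 clk=0 e=0 d=1 f=0 c=0
t2.Δ1 b=0 a=1 clk=1 e=0 d=1 f=0 c=0
t2.Δ2 b=0 a=1 clk=1 e=0 d=1 f=1 c=0
t2.Δ3 b=0 a=1 clk=1 e=0 d=1 f=1 c=1
t2.Δ4 b=0 a=1 clk=1 e=1 d=0 f=1 c=1
t2.Δ5 b=1 a=1 clk=1 e=1 d=0 f=1 c=1
t3.Δ0 b=1 a=1 clk=1 e=1 d=0 f=1 c=1
t3.Δ1 b=1 a=1 clk=0 e=1 d=0 f=1 c=1
t4.Δ0 b=1 a=1 clk=0 e=1 d=0 f=1 c=1
t4.Δ1 b=1 a=1 clk=1 e=1 d=0 f=1 c=1
t4.Δ2 b=1 a=1 clk=1 e=1 d=0 f=0 c=1
t4.Δ3 b=1 a=1 clk=1 e=1 d=0 f=0 c=0
t4.Δ4 b=1 a=1 clk=1 e=0 d=1 f=0 c=0
t4.Δ5 b=0 a=1 clk=1 e=0 d=1 f=0 c=0
t5.Δ0 b=0 a=1 clk=1 e=0 d=1 f=0 c=0
t5.Δ1 b=0 a=1 clk=0 e=0 d=1 f=0 c=0
t6.Δ0 b=0 a=1 clk=0 e=0 d=1 f=0 c=0
t6.Δ1 b=0 a=1 clk=1 e=0 d=1 f=0 c=0
t6.Δ2 b=0 a=1 clk=1 e=0 d=1 f=1 c=0
t6.Δ3 b=0 a=1 clk=1 e=0 d=1 f=1 c=1
t6.Δ4 b=0 a=1 clk=1 e=1 d=0 f=1 c=1
t6.Δ5 b=1 a=1 clk=1 e=1 d=0 f=1 c=1
t7.Δ0 b=1 a=1 clk=1 e=1 d=0 f=1 c=1
t7.Δ1 b=1 a=1 clk=0 e=1 d=0 f=1 c=1
t8.Δ0 b=1 a=1 clk=0 e=1 d=0 f=1 c=1
t8.Δ1 b=1 a=1 clk=1 e=1 d=0 f=1 c=1
t8.Δ2 b=1 a=1 clk=1 e=1 d=0 f=0 c=1
t8.Δ3 b=1 a=1 clk=1 e=1 d=0 f=0 c=0
t8.Δ4 b=1 a=1 clk=1 e=0 d=1 f=0 c=0
t8.Δ5 b=0 a=1 clk=1 e=0 d=1 f=0 c=0
t9.Δ0 b=0 a=1 clk=1 e=0 d=1 f=0 c=0
t9.Δ1 b=0 a=1 clk=0 e=0 d=1 f=0 c=0
t10.Δ0 b=0 a=1 clk=0 e=0 d=1 f=0 c=0
t10.Δ1 b=0 a=1 clk=1 e=0 d=1 f=0 c=0
t10.Δ2 b=0 a=1 clk=1 e=0 d=1 f=1 c=0
t10.Δ3 b=0 a=1 clk=1 e=0 d=1 f=1 c=1
t10.Δ4 b=0 a=1 clk=1 e=1 d=0 f=1 c=1
t10.Δ5 b=1 a=1 clk=1 e=1 d=0 f=1 c=1
t11.Δ0 b=1 a=1 clk=1 e=1 d=0 f=1 c=1
t11.Δ1 b=1 a=1 clk=0 e=1 d=0 f=1 c=1
t12.Δ0 b=1 a=1 clk=0 e=1 d=0 f=1 c=1
t12.Δ1 b=1 a=1 clk=1 e=1 d=0 f=1 c=1
t12.Δ2 b=1 a=1 clk=1 e=1 d=0 f=0 c=1
t12.Δ3 b=1 a=1 clk=1 e=1 d=0 f=0 c=0
t12.Δ4 b=1 a=1 clk=1 e=0 d=1 f=0 c=0
t12.Δ5 b=0 a=1 clk=1 e=0 d=1 f=0 c=0

0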